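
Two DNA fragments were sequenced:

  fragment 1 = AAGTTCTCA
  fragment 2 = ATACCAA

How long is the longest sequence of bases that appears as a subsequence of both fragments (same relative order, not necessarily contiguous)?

Let dp[i][j] be the LCS length of the first i bases of fragment 1 and the first j bases of fragment 2. dp[i][j] = dp[i-1][j-1]+1 when the i-th and j-th bases match, else max(dp[i-1][j], dp[i][j-1]).
    ·  A  T  A  C  C  A  A
 ·  0  0  0  0  0  0  0  0
 A  0  1  1  1  1  1  1  1
 A  0  1  1  2  2  2  2  2
 G  0  1  1  2  2  2  2  2
 T  0  1  2  2  2  2  2  2
 T  0  1  2  2  2  2  2  2
 C  0  1  2  2  3  3  3  3
 T  0  1  2  2  3  3  3  3
 C  0  1  2  2  3  4  4  4
 A  0  1  2  3  3  4  5  5
dp[9][7] = 5. One LCS (by backtracking along matches): AACCA.

5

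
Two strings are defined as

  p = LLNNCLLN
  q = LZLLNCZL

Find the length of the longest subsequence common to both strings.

5

Match L [1,3], then L [2,4], then N [4,5], then C [5,6], then L [7,8] — 5 characters in the same relative order in both. Since dp[8][8] = 5, nothing longer is possible.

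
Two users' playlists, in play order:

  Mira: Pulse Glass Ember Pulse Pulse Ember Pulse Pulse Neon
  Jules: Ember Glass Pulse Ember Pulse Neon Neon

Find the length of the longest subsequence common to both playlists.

5

Match Glass (Mira #2, Jules #2); then Pulse (Mira #5, Jules #3); then Ember (Mira #6, Jules #4); then Pulse (Mira #7, Jules #5); then Neon (Mira #9, Jules #7) — 5 songs in the same relative order in both. Since dp[9][7] = 5, nothing longer is possible.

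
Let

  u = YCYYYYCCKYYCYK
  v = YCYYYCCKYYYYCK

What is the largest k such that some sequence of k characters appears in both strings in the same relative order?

Pick Y [1,1], C [2,2], Y [4,3], Y [5,4], Y [6,5], C [7,6], C [8,7], K [9,8], Y [10,11], Y [11,12], C [12,13], K [14,14]; all 12 characters appear in both, in order. Since dp[14][14] = 12, nothing longer is possible.

12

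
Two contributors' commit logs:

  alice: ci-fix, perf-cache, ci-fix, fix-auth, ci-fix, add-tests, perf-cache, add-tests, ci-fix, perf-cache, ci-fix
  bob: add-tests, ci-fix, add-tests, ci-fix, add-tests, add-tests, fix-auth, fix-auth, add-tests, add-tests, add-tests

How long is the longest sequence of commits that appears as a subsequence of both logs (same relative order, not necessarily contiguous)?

Taking ci-fix [1,2], then ci-fix [3,4], then fix-auth [4,8], then add-tests [6,10], then add-tests [8,11] gives a common subsequence of length 5. The LCS DP gives dp[11][11] = 5, so this is optimal.

5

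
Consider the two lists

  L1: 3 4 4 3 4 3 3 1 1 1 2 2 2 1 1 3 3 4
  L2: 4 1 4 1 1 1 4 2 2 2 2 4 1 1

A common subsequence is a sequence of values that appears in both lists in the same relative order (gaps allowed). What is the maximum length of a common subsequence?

One common subsequence of length 10: 4 at L1[2]=L2[1], 4 at L1[5]=L2[3], 1 at L1[8]=L2[4], 1 at L1[9]=L2[5], 1 at L1[10]=L2[6], 2 at L1[11]=L2[9], 2 at L1[12]=L2[10], 2 at L1[13]=L2[11], 1 at L1[14]=L2[13], 1 at L1[15]=L2[14]. Since dp[18][14] = 10, nothing longer is possible.

10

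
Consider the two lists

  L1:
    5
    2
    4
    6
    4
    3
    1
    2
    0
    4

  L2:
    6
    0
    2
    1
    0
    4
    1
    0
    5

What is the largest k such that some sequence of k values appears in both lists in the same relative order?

Match 2 [2,3] → 4 [5,6] → 1 [7,7] → 0 [9,8] — 4 values in the same relative order in both, and the DP table's final entry dp[10][9] is also 4, so no common subsequence is longer.

4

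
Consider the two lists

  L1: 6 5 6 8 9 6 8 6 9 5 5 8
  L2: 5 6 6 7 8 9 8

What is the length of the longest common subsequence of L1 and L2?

6

Taking 5 (L1 #2, L2 #1) → 6 (L1 #3, L2 #2) → 6 (L1 #6, L2 #3) → 8 (L1 #7, L2 #5) → 9 (L1 #9, L2 #6) → 8 (L1 #12, L2 #7) gives a common subsequence of length 6, and the DP table's final entry dp[12][7] is also 6, so no common subsequence is longer.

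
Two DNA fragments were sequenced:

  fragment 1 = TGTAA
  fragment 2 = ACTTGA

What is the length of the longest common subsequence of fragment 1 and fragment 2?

Let dp[i][j] be the LCS length of the first i bases of fragment 1 and the first j bases of fragment 2. dp[i][j] = dp[i-1][j-1]+1 when the i-th and j-th bases match, else max(dp[i-1][j], dp[i][j-1]).
    ·  A  C  T  T  G  A
 ·  0  0  0  0  0  0  0
 T  0  0  0  1  1  1  1
 G  0  0  0  1  1  2  2
 T  0  0  0  1  2  2  2
 A  0  1  1  1  2  2  3
 A  0  1  1  1  2  2  3
dp[5][6] = 3. One LCS (by backtracking along matches): TGA.

3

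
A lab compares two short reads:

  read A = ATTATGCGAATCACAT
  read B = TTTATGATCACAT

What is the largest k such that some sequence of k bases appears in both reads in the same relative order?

Pick T at read A[2]=read B[2], then T at read A[3]=read B[3], then A at read A[4]=read B[4], then T at read A[5]=read B[5], then G at read A[8]=read B[6], then A at read A[10]=read B[7], then T at read A[11]=read B[8], then C at read A[12]=read B[9], then A at read A[13]=read B[10], then C at read A[14]=read B[11], then A at read A[15]=read B[12], then T at read A[16]=read B[13]; all 12 bases appear in both, in order. dp[16][13] = 12 confirms this is the maximum.

12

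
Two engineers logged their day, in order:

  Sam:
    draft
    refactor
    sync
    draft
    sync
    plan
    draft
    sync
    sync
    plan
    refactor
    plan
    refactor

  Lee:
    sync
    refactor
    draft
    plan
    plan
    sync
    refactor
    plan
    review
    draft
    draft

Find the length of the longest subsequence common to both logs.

Match refactor at Sam[2]=Lee[2], draft at Sam[4]=Lee[3], plan at Sam[6]=Lee[5], sync at Sam[9]=Lee[6], refactor at Sam[11]=Lee[7], plan at Sam[12]=Lee[8] — 6 tasks in the same relative order in both, and the DP table's final entry dp[13][11] is also 6, so no common subsequence is longer.

6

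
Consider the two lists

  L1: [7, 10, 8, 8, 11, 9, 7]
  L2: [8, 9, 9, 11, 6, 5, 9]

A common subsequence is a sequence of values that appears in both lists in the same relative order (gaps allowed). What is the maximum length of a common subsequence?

3

One common subsequence of length 3: 8 (L1 #3, L2 #1) → 11 (L1 #5, L2 #4) → 9 (L1 #6, L2 #7). The LCS DP gives dp[7][7] = 3, so this is optimal.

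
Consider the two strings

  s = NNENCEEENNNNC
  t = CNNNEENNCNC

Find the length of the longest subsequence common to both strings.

Let dp[i][j] be the LCS length of the first i characters of s and the first j characters of t. dp[i][j] = dp[i-1][j-1]+1 when the i-th and j-th characters match, else max(dp[i-1][j], dp[i][j-1]).
    ·  C  N  N  N  E  E  N  N  C  N  C
 ·  0  0  0  0  0  0  0  0  0  0  0  0
 N  0  0  1  1  1  1  1  1  1  1  1  1
 N  0  0  1  2  2  2  2  2  2  2  2  2
 E  0  0  1  2  2  3  3  3  3  3  3  3
 N  0  0  1  2  3  3  3  4  4  4  4  4
 C  0  1  1  2  3  3  3  4  4  5  5  5
 E  0  1  1  2  3  4  4  4  4  5  5  5
 E  0  1  1  2  3  4  5  5  5  5  5  5
 E  0  1  1  2  3  4  5  5  5  5  5  5
 N  0  1  2  2  3  4  5  6  6  6  6  6
 N  0  1  2  3  3  4  5  6  7  7  7  7
 N  0  1  2  3  4  4  5  6  7  7  8  8
 N  0  1  2  3  4  4  5  6  7  7  8  8
 C  0  1  2  3  4  4  5  6  7  8  8  9
dp[13][11] = 9. One LCS (by backtracking along matches): NNNEENNNC.

9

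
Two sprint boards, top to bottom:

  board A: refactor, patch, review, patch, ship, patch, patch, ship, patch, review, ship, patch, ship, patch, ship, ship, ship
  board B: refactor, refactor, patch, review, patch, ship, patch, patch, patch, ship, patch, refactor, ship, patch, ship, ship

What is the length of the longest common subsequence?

Match refactor (board A #1, board B #2) → patch (board A #2, board B #3) → review (board A #3, board B #4) → patch (board A #4, board B #5) → ship (board A #5, board B #6) → patch (board A #6, board B #7) → patch (board A #7, board B #8) → patch (board A #9, board B #9) → ship (board A #11, board B #10) → patch (board A #12, board B #11) → ship (board A #13, board B #13) → patch (board A #14, board B #14) → ship (board A #16, board B #15) → ship (board A #17, board B #16) — 14 tasks in the same relative order in both, and the DP table's final entry dp[17][16] is also 14, so no common subsequence is longer.

14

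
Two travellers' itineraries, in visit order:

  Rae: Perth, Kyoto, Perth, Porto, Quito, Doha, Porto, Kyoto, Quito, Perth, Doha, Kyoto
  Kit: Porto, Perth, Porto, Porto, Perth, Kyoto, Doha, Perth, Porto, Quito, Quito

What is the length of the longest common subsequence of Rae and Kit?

6

Pick Perth at Rae[1]=Kit[5]; then Kyoto at Rae[2]=Kit[6]; then Perth at Rae[3]=Kit[8]; then Porto at Rae[4]=Kit[9]; then Quito at Rae[5]=Kit[10]; then Quito at Rae[9]=Kit[11]; all 6 stops appear in both, in order. dp[12][11] = 6 confirms this is the maximum.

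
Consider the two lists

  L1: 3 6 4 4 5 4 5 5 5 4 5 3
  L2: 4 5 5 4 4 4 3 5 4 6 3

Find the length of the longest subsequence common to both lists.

Let dp[i][j] be the LCS length of the first i values of L1 and the first j values of L2. dp[i][j] = dp[i-1][j-1]+1 when the i-th and j-th values match, else max(dp[i-1][j], dp[i][j-1]).
    ·  4  5  5  4  4  4  3  5  4  6  3
 ·  0  0  0  0  0  0  0  0  0  0  0  0
 3  0  0  0  0  0  0  0  1  1  1  1  1
 6  0  0  0  0  0  0  0  1  1  1  2  2
 4  0  1  1  1  1  1  1  1  1  2  2  2
 4  0  1  1  1  2  2  2  2  2  2  2  2
 5  0  1  2  2  2  2  2  2  3  3  3  3
 4  0  1  2  2  3  3  3  3  3  4  4  4
 5  0  1  2  3  3  3  3  3  4  4  4  4
 5  0  1  2  3  3  3  3  3  4  4  4  4
 5  0  1  2  3  3  3  3  3  4  4  4  4
 4  0  1  2  3  4  4  4  4  4  5  5  5
 5  0  1  2  3  4  4  4  4  5  5  5  5
 3  0  1  2  3  4  4  4  5  5  5  5  6
dp[12][11] = 6. One LCS (by backtracking along matches): 4, 4, 4, 5, 4, 3.

6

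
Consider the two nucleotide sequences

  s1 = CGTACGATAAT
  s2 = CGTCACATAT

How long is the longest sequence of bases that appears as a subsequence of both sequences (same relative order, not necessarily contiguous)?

Let dp[i][j] be the LCS length of the first i bases of s1 and the first j bases of s2. dp[i][j] = dp[i-1][j-1]+1 when the i-th and j-th bases match, else max(dp[i-1][j], dp[i][j-1]).
    ·  C  G  T  C  A  C  A  T  A  T
 ·  0  0  0  0  0  0  0  0  0  0  0
 C  0  1  1  1  1  1  1  1  1  1  1
 G  0  1  2  2  2  2  2  2  2  2  2
 T  0  1  2  3  3  3  3  3  3  3  3
 A  0  1  2  3  3  4  4  4  4  4  4
 C  0  1  2  3  4  4  5  5  5  5  5
 G  0  1  2  3  4  4  5  5  5  5  5
 A  0  1  2  3  4  5  5  6  6  6  6
 T  0  1  2  3  4  5  5  6  7  7  7
 A  0  1  2  3  4  5  5  6  7  8  8
 A  0  1  2  3  4  5  5  6  7  8  8
 T  0  1  2  3  4  5  5  6  7  8  9
dp[11][10] = 9. One LCS (by backtracking along matches): CGTACATAT.

9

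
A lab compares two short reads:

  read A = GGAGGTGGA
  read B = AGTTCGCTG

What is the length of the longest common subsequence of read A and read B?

5

Let dp[i][j] be the LCS length of the first i bases of read A and the first j bases of read B. dp[i][j] = dp[i-1][j-1]+1 when the i-th and j-th bases match, else max(dp[i-1][j], dp[i][j-1]).
    ·  A  G  T  T  C  G  C  T  G
 ·  0  0  0  0  0  0  0  0  0  0
 G  0  0  1  1  1  1  1  1  1  1
 G  0  0  1  1  1  1  2  2  2  2
 A  0  1  1  1  1  1  2  2  2  2
 G  0  1  2  2  2  2  2  2  2  3
 G  0  1  2  2  2  2  3  3  3  3
 T  0  1  2  3  3  3  3  3  4  4
 G  0  1  2  3  3  3  4  4  4  5
 G  0  1  2  3  3  3  4  4  4  5
 A  0  1  2  3  3  3  4  4  4  5
dp[9][9] = 5. One LCS (by backtracking along matches): AGGTG.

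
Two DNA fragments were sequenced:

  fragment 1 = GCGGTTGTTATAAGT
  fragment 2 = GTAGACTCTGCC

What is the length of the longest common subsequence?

One common subsequence of length 6: G at fragment 1[4]=fragment 2[1], then T at fragment 1[5]=fragment 2[2], then G at fragment 1[7]=fragment 2[4], then T at fragment 1[8]=fragment 2[7], then T at fragment 1[11]=fragment 2[9], then G at fragment 1[14]=fragment 2[10]. dp[15][12] = 6 confirms this is the maximum.

6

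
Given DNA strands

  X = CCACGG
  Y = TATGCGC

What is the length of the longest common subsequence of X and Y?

3

Let dp[i][j] be the LCS length of the first i bases of X and the first j bases of Y. dp[i][j] = dp[i-1][j-1]+1 when the i-th and j-th bases match, else max(dp[i-1][j], dp[i][j-1]).
    ·  T  A  T  G  C  G  C
 ·  0  0  0  0  0  0  0  0
 C  0  0  0  0  0  1  1  1
 C  0  0  0  0  0  1  1  2
 A  0  0  1  1  1  1  1  2
 C  0  0  1  1  1  2  2  2
 G  0  0  1  1  2  2  3  3
 G  0  0  1  1  2  2  3  3
dp[6][7] = 3. One LCS (by backtracking along matches): ACG.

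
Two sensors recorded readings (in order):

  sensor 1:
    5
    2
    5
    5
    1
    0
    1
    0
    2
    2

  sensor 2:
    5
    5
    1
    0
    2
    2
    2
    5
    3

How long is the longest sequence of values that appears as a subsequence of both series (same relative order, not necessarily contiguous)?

Pick 5 (sensor 1 #3, sensor 2 #1); then 5 (sensor 1 #4, sensor 2 #2); then 1 (sensor 1 #5, sensor 2 #3); then 0 (sensor 1 #6, sensor 2 #4); then 2 (sensor 1 #9, sensor 2 #6); then 2 (sensor 1 #10, sensor 2 #7); all 6 values appear in both, in order. The LCS DP gives dp[10][9] = 6, so this is optimal.

6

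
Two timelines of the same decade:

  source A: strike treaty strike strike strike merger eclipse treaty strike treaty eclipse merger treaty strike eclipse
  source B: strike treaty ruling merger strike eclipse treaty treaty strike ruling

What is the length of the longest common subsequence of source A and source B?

One common subsequence of length 7: strike (source A #1, source B #1); then treaty (source A #2, source B #2); then strike (source A #5, source B #5); then eclipse (source A #7, source B #6); then treaty (source A #10, source B #7); then treaty (source A #13, source B #8); then strike (source A #14, source B #9). The LCS DP gives dp[15][10] = 7, so this is optimal.

7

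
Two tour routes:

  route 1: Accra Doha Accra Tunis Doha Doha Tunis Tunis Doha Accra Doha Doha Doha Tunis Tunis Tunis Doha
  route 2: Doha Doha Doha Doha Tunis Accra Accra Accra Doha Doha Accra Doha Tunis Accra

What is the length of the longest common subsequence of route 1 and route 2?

9

One common subsequence of length 9: Doha at route 1[2]=route 2[2], Doha at route 1[5]=route 2[3], Doha at route 1[6]=route 2[4], Tunis at route 1[7]=route 2[5], Accra at route 1[10]=route 2[8], Doha at route 1[11]=route 2[9], Doha at route 1[12]=route 2[10], Doha at route 1[13]=route 2[12], Tunis at route 1[14]=route 2[13], and the DP table's final entry dp[17][14] is also 9, so no common subsequence is longer.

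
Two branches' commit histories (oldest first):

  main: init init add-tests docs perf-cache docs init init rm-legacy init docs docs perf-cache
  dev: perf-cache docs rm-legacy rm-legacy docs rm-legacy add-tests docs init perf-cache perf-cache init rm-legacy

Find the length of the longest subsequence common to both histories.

Taking perf-cache at main[5]=dev[1], then docs at main[6]=dev[2], then rm-legacy at main[9]=dev[4], then docs at main[11]=dev[5], then docs at main[12]=dev[8], then perf-cache at main[13]=dev[11] gives a common subsequence of length 6. Since dp[13][13] = 6, nothing longer is possible.

6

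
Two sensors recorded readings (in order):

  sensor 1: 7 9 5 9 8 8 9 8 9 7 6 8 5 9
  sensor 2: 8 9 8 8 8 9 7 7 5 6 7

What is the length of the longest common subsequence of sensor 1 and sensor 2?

Taking 9 [4,2], then 8 [5,3], then 8 [6,4], then 8 [8,5], then 9 [9,6], then 7 [10,8], then 6 [11,10] gives a common subsequence of length 7. Since dp[14][11] = 7, nothing longer is possible.

7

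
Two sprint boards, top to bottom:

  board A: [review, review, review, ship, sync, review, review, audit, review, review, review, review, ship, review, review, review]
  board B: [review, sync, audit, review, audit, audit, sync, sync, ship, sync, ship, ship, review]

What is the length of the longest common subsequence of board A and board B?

Taking review at board A[1]=board B[1]; then review at board A[2]=board B[4]; then ship at board A[4]=board B[9]; then sync at board A[5]=board B[10]; then ship at board A[13]=board B[12]; then review at board A[16]=board B[13] gives a common subsequence of length 6. dp[16][13] = 6 confirms this is the maximum.

6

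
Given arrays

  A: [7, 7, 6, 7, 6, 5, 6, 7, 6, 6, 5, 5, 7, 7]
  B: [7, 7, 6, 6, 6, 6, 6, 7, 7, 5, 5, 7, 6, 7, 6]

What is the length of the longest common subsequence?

11

Taking 7 (A #1, B #1); then 7 (A #2, B #2); then 6 (A #3, B #3); then 6 (A #5, B #4); then 6 (A #7, B #5); then 6 (A #9, B #6); then 6 (A #10, B #7); then 5 (A #11, B #10); then 5 (A #12, B #11); then 7 (A #13, B #12); then 7 (A #14, B #14) gives a common subsequence of length 11. Since dp[14][15] = 11, nothing longer is possible.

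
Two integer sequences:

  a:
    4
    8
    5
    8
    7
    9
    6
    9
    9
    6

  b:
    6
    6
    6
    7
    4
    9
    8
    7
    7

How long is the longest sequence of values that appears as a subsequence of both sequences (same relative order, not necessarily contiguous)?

3

Let dp[i][j] be the LCS length of the first i values of a and the first j values of b. dp[i][j] = dp[i-1][j-1]+1 when the i-th and j-th values match, else max(dp[i-1][j], dp[i][j-1]).
    ·  6  6  6  7  4  9  8  7  7
 ·  0  0  0  0  0  0  0  0  0  0
 4  0  0  0  0  0  1  1  1  1  1
 8  0  0  0  0  0  1  1  2  2  2
 5  0  0  0  0  0  1  1  2  2  2
 8  0  0  0  0  0  1  1  2  2  2
 7  0  0  0  0  1  1  1  2  3  3
 9  0  0  0  0  1  1  2  2  3  3
 6  0  1  1  1  1  1  2  2  3  3
 9  0  1  1  1  1  1  2  2  3  3
 9  0  1  1  1  1  1  2  2  3  3
 6  0  1  2  2  2  2  2  2  3  3
dp[10][9] = 3. One LCS (by backtracking along matches): 4, 8, 7.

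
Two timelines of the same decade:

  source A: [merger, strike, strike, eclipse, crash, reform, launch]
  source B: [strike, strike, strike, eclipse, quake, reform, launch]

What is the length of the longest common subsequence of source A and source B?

5

One common subsequence of length 5: strike (source A #2, source B #2); then strike (source A #3, source B #3); then eclipse (source A #4, source B #4); then reform (source A #6, source B #6); then launch (source A #7, source B #7), and the DP table's final entry dp[7][7] is also 5, so no common subsequence is longer.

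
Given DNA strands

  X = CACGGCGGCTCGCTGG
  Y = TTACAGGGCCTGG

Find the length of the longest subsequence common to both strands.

10

Pick C [1,4], A [2,5], G [5,6], G [7,7], G [8,8], C [11,9], C [13,10], T [14,11], G [15,12], G [16,13]; all 10 bases appear in both, in order, and the DP table's final entry dp[16][13] is also 10, so no common subsequence is longer.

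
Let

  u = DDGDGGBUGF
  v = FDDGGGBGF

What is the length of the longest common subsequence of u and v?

8

One common subsequence of length 8: D at u[1]=v[2]; then D at u[2]=v[3]; then G at u[3]=v[4]; then G at u[5]=v[5]; then G at u[6]=v[6]; then B at u[7]=v[7]; then G at u[9]=v[8]; then F at u[10]=v[9]. Since dp[10][9] = 8, nothing longer is possible.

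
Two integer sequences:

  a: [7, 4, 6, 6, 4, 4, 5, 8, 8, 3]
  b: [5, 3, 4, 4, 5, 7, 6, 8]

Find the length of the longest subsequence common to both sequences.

4

Let dp[i][j] be the LCS length of the first i values of a and the first j values of b. dp[i][j] = dp[i-1][j-1]+1 when the i-th and j-th values match, else max(dp[i-1][j], dp[i][j-1]).
    ·  5  3  4  4  5  7  6  8
 ·  0  0  0  0  0  0  0  0  0
 7  0  0  0  0  0  0  1  1  1
 4  0  0  0  1  1  1  1  1  1
 6  0  0  0  1  1  1  1  2  2
 6  0  0  0  1  1  1  1  2  2
 4  0  0  0  1  2  2  2  2  2
 4  0  0  0  1  2  2  2  2  2
 5  0  1  1  1  2  3  3  3  3
 8  0  1  1  1  2  3  3  3  4
 8  0  1  1  1  2  3  3  3  4
 3  0  1  2  2  2  3  3  3  4
dp[10][8] = 4. One LCS (by backtracking along matches): 4, 4, 5, 8.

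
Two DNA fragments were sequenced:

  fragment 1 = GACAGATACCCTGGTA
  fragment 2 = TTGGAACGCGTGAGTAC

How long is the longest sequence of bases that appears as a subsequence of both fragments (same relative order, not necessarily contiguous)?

11

Match G [1,3], then G [5,4], then A [6,5], then A [8,6], then C [9,7], then C [10,9], then T [12,11], then G [13,12], then G [14,14], then T [15,15], then A [16,16] — 11 bases in the same relative order in both. Since dp[16][17] = 11, nothing longer is possible.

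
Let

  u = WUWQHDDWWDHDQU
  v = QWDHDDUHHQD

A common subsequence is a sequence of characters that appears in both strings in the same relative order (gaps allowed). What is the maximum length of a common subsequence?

6

Match W [1,2], then H [5,4], then D [6,5], then D [7,6], then H [11,9], then D [12,11] — 6 characters in the same relative order in both. Since dp[14][11] = 6, nothing longer is possible.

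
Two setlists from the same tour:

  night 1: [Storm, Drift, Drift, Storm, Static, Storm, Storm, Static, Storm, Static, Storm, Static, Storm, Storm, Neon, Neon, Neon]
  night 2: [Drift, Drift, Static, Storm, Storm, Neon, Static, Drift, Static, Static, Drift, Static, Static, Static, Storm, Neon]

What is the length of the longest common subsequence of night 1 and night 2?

Match Drift (night 1 #2, night 2 #1), then Drift (night 1 #3, night 2 #2), then Static (night 1 #5, night 2 #3), then Storm (night 1 #6, night 2 #4), then Storm (night 1 #7, night 2 #5), then Static (night 1 #8, night 2 #12), then Static (night 1 #10, night 2 #13), then Static (night 1 #12, night 2 #14), then Storm (night 1 #14, night 2 #15), then Neon (night 1 #17, night 2 #16) — 10 songs in the same relative order in both. dp[17][16] = 10 confirms this is the maximum.

10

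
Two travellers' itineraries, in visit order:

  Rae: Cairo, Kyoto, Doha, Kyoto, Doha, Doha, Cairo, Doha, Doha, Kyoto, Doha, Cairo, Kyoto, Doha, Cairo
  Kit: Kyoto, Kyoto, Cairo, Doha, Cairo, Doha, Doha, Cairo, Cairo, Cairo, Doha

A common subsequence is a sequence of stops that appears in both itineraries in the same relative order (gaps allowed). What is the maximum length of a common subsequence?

8

Match Kyoto (Rae #2, Kit #1), Kyoto (Rae #4, Kit #2), Doha (Rae #6, Kit #4), Cairo (Rae #7, Kit #5), Doha (Rae #8, Kit #6), Doha (Rae #9, Kit #7), Cairo (Rae #12, Kit #10), Doha (Rae #14, Kit #11) — 8 stops in the same relative order in both. Since dp[15][11] = 8, nothing longer is possible.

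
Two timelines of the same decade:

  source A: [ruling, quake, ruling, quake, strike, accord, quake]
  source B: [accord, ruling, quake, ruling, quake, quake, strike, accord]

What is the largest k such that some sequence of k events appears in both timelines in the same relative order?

Taking ruling at source A[1]=source B[2]; then quake at source A[2]=source B[3]; then ruling at source A[3]=source B[4]; then quake at source A[4]=source B[6]; then strike at source A[5]=source B[7]; then accord at source A[6]=source B[8] gives a common subsequence of length 6, and the DP table's final entry dp[7][8] is also 6, so no common subsequence is longer.

6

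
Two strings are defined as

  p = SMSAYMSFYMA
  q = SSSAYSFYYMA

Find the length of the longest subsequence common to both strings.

9

One common subsequence of length 9: S [1,2], then S [3,3], then A [4,4], then Y [5,5], then S [7,6], then F [8,7], then Y [9,9], then M [10,10], then A [11,11], and the DP table's final entry dp[11][11] is also 9, so no common subsequence is longer.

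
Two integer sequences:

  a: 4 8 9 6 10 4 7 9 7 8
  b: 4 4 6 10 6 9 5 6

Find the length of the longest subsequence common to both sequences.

4

Let dp[i][j] be the LCS length of the first i values of a and the first j values of b. dp[i][j] = dp[i-1][j-1]+1 when the i-th and j-th values match, else max(dp[i-1][j], dp[i][j-1]).
    ·  4  4  6 10  6  9  5  6
 ·  0  0  0  0  0  0  0  0  0
 4  0  1  1  1  1  1  1  1  1
 8  0  1  1  1  1  1  1  1  1
 9  0  1  1  1  1  1  2  2  2
 6  0  1  1  2  2  2  2  2  3
10  0  1  1  2  3  3  3  3  3
 4  0  1  2  2  3  3  3  3  3
 7  0  1  2  2  3  3  3  3  3
 9  0  1  2  2  3  3  4  4  4
 7  0  1  2  2  3  3  4  4  4
 8  0  1  2  2  3  3  4  4  4
dp[10][8] = 4. One LCS (by backtracking along matches): 4, 6, 10, 9.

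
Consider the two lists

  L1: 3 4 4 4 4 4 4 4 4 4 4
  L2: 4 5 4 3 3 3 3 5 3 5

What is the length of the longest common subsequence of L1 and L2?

Let dp[i][j] be the LCS length of the first i values of L1 and the first j values of L2. dp[i][j] = dp[i-1][j-1]+1 when the i-th and j-th values match, else max(dp[i-1][j], dp[i][j-1]).
    ·  4  5  4  3  3  3  3  5  3  5
 ·  0  0  0  0  0  0  0  0  0  0  0
 3  0  0  0  0  1  1  1  1  1  1  1
 4  0  1  1  1  1  1  1  1  1  1  1
 4  0  1  1  2  2  2  2  2  2  2  2
 4  0  1  1  2  2  2  2  2  2  2  2
 4  0  1  1  2  2  2  2  2  2  2  2
 4  0  1  1  2  2  2  2  2  2  2  2
 4  0  1  1  2  2  2  2  2  2  2  2
 4  0  1  1  2  2  2  2  2  2  2  2
 4  0  1  1  2  2  2  2  2  2  2  2
 4  0  1  1  2  2  2  2  2  2  2  2
 4  0  1  1  2  2  2  2  2  2  2  2
dp[11][10] = 2. One LCS (by backtracking along matches): 4, 4.

2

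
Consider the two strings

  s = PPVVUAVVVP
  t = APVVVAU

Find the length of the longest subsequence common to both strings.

4

Taking P (s #1, t #2) → V (s #3, t #4) → V (s #4, t #5) → U (s #5, t #7) gives a common subsequence of length 4. dp[10][7] = 4 confirms this is the maximum.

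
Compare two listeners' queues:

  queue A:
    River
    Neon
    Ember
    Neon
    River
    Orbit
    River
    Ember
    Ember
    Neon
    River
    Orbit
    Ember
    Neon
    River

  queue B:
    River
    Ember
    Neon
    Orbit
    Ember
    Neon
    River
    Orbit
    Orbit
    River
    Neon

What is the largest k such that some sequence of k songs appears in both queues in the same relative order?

One common subsequence of length 9: River [1,1], then Ember [3,2], then Neon [4,3], then Orbit [6,4], then Ember [9,5], then Neon [10,6], then River [11,7], then Orbit [12,9], then Neon [14,11]. Since dp[15][11] = 9, nothing longer is possible.

9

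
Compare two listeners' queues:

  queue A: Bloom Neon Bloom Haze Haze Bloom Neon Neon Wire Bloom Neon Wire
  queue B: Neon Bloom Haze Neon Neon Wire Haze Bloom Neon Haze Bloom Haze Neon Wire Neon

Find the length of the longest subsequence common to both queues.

Taking Neon [2,1], then Bloom [3,2], then Haze [4,3], then Haze [5,7], then Bloom [6,8], then Neon [7,9], then Neon [8,13], then Wire [9,14], then Neon [11,15] gives a common subsequence of length 9. The LCS DP gives dp[12][15] = 9, so this is optimal.

9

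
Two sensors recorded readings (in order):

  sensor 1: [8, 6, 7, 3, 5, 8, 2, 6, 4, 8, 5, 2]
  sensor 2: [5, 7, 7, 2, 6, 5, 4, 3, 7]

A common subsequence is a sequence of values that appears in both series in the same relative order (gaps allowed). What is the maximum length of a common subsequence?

4

Let dp[i][j] be the LCS length of the first i values of sensor 1 and the first j values of sensor 2. dp[i][j] = dp[i-1][j-1]+1 when the i-th and j-th values match, else max(dp[i-1][j], dp[i][j-1]).
    ·  5  7  7  2  6  5  4  3  7
 ·  0  0  0  0  0  0  0  0  0  0
 8  0  0  0  0  0  0  0  0  0  0
 6  0  0  0  0  0  1  1  1  1  1
 7  0  0  1  1  1  1  1  1  1  2
 3  0  0  1  1  1  1  1  1  2  2
 5  0  1  1  1  1  1  2  2  2  2
 8  0  1  1  1  1  1  2  2  2  2
 2  0  1  1  1  2  2  2  2  2  2
 6  0  1  1  1  2  3  3  3  3  3
 4  0  1  1  1  2  3  3  4  4  4
 8  0  1  1  1  2  3  3  4  4  4
 5  0  1  1  1  2  3  4  4  4  4
 2  0  1  1  1  2  3  4  4  4  4
dp[12][9] = 4. One LCS (by backtracking along matches): 7, 2, 6, 4.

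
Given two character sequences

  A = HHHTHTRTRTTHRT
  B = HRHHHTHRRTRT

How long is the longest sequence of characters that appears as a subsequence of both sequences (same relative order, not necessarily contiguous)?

10

Taking H [1,3]; then H [2,4]; then H [3,5]; then T [4,6]; then H [5,7]; then R [7,8]; then R [9,9]; then T [11,10]; then R [13,11]; then T [14,12] gives a common subsequence of length 10. Since dp[14][12] = 10, nothing longer is possible.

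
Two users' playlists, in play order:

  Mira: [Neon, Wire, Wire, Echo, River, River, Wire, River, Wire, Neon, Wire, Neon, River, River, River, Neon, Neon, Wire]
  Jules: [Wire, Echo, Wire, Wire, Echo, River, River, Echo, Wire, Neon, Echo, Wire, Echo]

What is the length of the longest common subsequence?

Taking Wire at Mira[2]=Jules[3] → Wire at Mira[3]=Jules[4] → Echo at Mira[4]=Jules[5] → River at Mira[5]=Jules[6] → River at Mira[6]=Jules[7] → Wire at Mira[9]=Jules[9] → Neon at Mira[10]=Jules[10] → Wire at Mira[11]=Jules[12] gives a common subsequence of length 8. Since dp[18][13] = 8, nothing longer is possible.

8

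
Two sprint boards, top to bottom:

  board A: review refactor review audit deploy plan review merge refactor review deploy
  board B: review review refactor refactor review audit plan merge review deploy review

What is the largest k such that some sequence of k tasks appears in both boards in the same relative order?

8

One common subsequence of length 8: review (board A #1, board B #2), then refactor (board A #2, board B #4), then review (board A #3, board B #5), then audit (board A #4, board B #6), then plan (board A #6, board B #7), then merge (board A #8, board B #8), then review (board A #10, board B #9), then deploy (board A #11, board B #10). dp[11][11] = 8 confirms this is the maximum.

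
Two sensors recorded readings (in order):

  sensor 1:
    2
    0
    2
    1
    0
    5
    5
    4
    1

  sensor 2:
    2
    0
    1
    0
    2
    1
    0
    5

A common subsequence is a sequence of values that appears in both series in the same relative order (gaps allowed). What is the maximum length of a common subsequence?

6

One common subsequence of length 6: 2 (sensor 1 #1, sensor 2 #1), then 0 (sensor 1 #2, sensor 2 #4), then 2 (sensor 1 #3, sensor 2 #5), then 1 (sensor 1 #4, sensor 2 #6), then 0 (sensor 1 #5, sensor 2 #7), then 5 (sensor 1 #7, sensor 2 #8), and the DP table's final entry dp[9][8] is also 6, so no common subsequence is longer.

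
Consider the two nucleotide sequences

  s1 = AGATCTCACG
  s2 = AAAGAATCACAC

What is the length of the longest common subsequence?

8

Taking A [1,3] → G [2,4] → A [3,6] → T [4,7] → C [5,8] → C [7,10] → A [8,11] → C [9,12] gives a common subsequence of length 8. dp[10][12] = 8 confirms this is the maximum.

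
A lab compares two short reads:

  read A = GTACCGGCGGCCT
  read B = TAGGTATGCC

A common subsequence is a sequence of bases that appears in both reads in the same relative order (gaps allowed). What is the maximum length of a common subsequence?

7

Let dp[i][j] be the LCS length of the first i bases of read A and the first j bases of read B. dp[i][j] = dp[i-1][j-1]+1 when the i-th and j-th bases match, else max(dp[i-1][j], dp[i][j-1]).
    ·  T  A  G  G  T  A  T  G  C  C
 ·  0  0  0  0  0  0  0  0  0  0  0
 G  0  0  0  1  1  1  1  1  1  1  1
 T  0  1  1  1  1  2  2  2  2  2  2
 A  0  1  2  2  2  2  3  3  3  3  3
 C  0  1  2  2  2  2  3  3  3  4  4
 C  0  1  2  2  2  2  3  3  3  4  5
 G  0  1  2  3  3  3  3  3  4  4  5
 G  0  1  2  3  4  4  4  4  4  4  5
 C  0  1  2  3  4  4  4  4  4  5  5
 G  0  1  2  3  4  4  4  4  5  5  5
 G  0  1  2  3  4  4  4  4  5  5  5
 C  0  1  2  3  4  4  4  4  5  6  6
 C  0  1  2  3  4  4  4  4  5  6  7
 T  0  1  2  3  4  5  5  5  5  6  7
dp[13][10] = 7. One LCS (by backtracking along matches): TAGGGCC.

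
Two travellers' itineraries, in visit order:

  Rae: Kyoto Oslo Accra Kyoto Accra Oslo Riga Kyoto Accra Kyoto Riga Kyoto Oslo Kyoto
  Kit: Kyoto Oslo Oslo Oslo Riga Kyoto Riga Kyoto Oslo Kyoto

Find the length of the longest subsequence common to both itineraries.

9

Pick Kyoto at Rae[1]=Kit[1], then Oslo at Rae[2]=Kit[3], then Oslo at Rae[6]=Kit[4], then Riga at Rae[7]=Kit[5], then Kyoto at Rae[10]=Kit[6], then Riga at Rae[11]=Kit[7], then Kyoto at Rae[12]=Kit[8], then Oslo at Rae[13]=Kit[9], then Kyoto at Rae[14]=Kit[10]; all 9 stops appear in both, in order. dp[14][10] = 9 confirms this is the maximum.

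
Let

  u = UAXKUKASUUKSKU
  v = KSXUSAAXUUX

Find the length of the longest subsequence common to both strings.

5

Pick U at u[1]=v[4] → A at u[2]=v[7] → X at u[3]=v[8] → U at u[5]=v[9] → U at u[9]=v[10]; all 5 characters appear in both, in order. Since dp[14][11] = 5, nothing longer is possible.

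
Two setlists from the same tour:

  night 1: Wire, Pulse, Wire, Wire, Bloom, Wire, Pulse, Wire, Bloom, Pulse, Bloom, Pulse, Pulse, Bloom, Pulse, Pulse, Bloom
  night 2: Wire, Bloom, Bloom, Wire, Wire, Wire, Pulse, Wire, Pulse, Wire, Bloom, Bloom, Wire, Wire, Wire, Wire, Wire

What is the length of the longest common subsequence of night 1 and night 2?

One common subsequence of length 9: Wire [1,1]; then Wire [3,4]; then Wire [4,5]; then Wire [6,6]; then Pulse [7,7]; then Wire [8,8]; then Pulse [10,9]; then Bloom [11,11]; then Bloom [14,12], and the DP table's final entry dp[17][17] is also 9, so no common subsequence is longer.

9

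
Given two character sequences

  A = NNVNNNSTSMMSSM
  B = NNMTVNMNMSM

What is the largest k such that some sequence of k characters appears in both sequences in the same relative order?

8

Taking N (A #1, B #1), N (A #2, B #2), V (A #3, B #5), N (A #4, B #6), N (A #6, B #8), M (A #11, B #9), S (A #13, B #10), M (A #14, B #11) gives a common subsequence of length 8. Since dp[14][11] = 8, nothing longer is possible.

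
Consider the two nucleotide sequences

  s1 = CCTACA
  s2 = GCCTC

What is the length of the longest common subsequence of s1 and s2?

4

Match C at s1[1]=s2[2], C at s1[2]=s2[3], T at s1[3]=s2[4], C at s1[5]=s2[5] — 4 bases in the same relative order in both. dp[6][5] = 4 confirms this is the maximum.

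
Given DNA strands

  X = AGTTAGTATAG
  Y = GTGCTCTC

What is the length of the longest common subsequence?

One common subsequence of length 5: G at X[2]=Y[1] → T at X[4]=Y[2] → G at X[6]=Y[3] → T at X[7]=Y[5] → T at X[9]=Y[7]. dp[11][8] = 5 confirms this is the maximum.

5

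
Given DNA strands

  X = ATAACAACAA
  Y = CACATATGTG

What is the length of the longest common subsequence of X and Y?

Let dp[i][j] be the LCS length of the first i bases of X and the first j bases of Y. dp[i][j] = dp[i-1][j-1]+1 when the i-th and j-th bases match, else max(dp[i-1][j], dp[i][j-1]).
    ·  C  A  C  A  T  A  T  G  T  G
 ·  0  0  0  0  0  0  0  0  0  0  0
 A  0  0  1  1  1  1  1  1  1  1  1
 T  0  0  1  1  1  2  2  2  2  2  2
 A  0  0  1  1  2  2  3  3  3  3  3
 A  0  0  1  1  2  2  3  3  3  3  3
 C  0  1  1  2  2  2  3  3  3  3  3
 A  0  1  2  2  3  3  3  3  3  3  3
 A  0  1  2  2  3  3  4  4  4  4  4
 C  0  1  2  3  3  3  4  4  4  4  4
 A  0  1  2  3  4  4  4  4  4  4  4
 A  0  1  2  3  4  4  5  5  5  5  5
dp[10][10] = 5. One LCS (by backtracking along matches): CACAA.

5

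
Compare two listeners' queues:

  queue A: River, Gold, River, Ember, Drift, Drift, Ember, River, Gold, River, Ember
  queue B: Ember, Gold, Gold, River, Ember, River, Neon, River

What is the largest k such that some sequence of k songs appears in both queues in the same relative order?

One common subsequence of length 5: Gold [2,3], then River [3,4], then Ember [7,5], then River [8,6], then River [10,8], and the DP table's final entry dp[11][8] is also 5, so no common subsequence is longer.

5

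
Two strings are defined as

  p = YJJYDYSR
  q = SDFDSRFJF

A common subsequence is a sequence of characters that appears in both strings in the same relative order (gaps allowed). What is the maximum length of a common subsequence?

Taking D at p[5]=q[4] → S at p[7]=q[5] → R at p[8]=q[6] gives a common subsequence of length 3. Since dp[8][9] = 3, nothing longer is possible.

3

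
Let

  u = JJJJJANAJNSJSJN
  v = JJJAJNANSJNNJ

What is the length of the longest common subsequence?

Match J at u[1]=v[1], then J at u[2]=v[2], then J at u[3]=v[3], then J at u[5]=v[5], then N at u[7]=v[6], then A at u[8]=v[7], then N at u[10]=v[8], then S at u[11]=v[9], then J at u[12]=v[10], then J at u[14]=v[13] — 10 characters in the same relative order in both. The LCS DP gives dp[15][13] = 10, so this is optimal.

10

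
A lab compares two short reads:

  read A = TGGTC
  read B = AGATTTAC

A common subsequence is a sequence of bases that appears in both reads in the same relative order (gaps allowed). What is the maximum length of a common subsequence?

3

Pick T [1,5] → T [4,6] → C [5,8]; all 3 bases appear in both, in order. dp[5][8] = 3 confirms this is the maximum.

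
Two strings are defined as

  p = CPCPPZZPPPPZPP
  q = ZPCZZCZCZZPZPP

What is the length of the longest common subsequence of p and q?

8

One common subsequence of length 8: C at p[1]=q[6], then C at p[3]=q[8], then Z at p[6]=q[9], then Z at p[7]=q[10], then P at p[11]=q[11], then Z at p[12]=q[12], then P at p[13]=q[13], then P at p[14]=q[14]. Since dp[14][14] = 8, nothing longer is possible.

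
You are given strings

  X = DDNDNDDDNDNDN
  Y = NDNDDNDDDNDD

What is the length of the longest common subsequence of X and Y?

10

One common subsequence of length 10: D at X[1]=Y[2] → D at X[2]=Y[4] → D at X[4]=Y[5] → N at X[5]=Y[6] → D at X[6]=Y[7] → D at X[7]=Y[8] → D at X[8]=Y[9] → N at X[9]=Y[10] → D at X[10]=Y[11] → D at X[12]=Y[12]. dp[13][12] = 10 confirms this is the maximum.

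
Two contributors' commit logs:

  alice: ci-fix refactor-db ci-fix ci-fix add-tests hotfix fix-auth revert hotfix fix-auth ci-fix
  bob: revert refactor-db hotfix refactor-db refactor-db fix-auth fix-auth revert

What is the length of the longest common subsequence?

Taking refactor-db at alice[2]=bob[2]; then hotfix at alice[6]=bob[3]; then fix-auth at alice[7]=bob[7]; then revert at alice[8]=bob[8] gives a common subsequence of length 4. The LCS DP gives dp[11][8] = 4, so this is optimal.

4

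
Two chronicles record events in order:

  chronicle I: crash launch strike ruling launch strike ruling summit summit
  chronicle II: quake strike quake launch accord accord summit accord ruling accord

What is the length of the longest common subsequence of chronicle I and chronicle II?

Pick strike (chronicle I #3, chronicle II #2), launch (chronicle I #5, chronicle II #4), ruling (chronicle I #7, chronicle II #9); all 3 events appear in both, in order, and the DP table's final entry dp[9][10] is also 3, so no common subsequence is longer.

3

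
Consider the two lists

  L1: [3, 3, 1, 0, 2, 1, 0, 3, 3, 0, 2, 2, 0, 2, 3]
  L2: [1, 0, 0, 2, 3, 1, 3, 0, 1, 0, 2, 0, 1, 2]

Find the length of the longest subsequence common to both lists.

9

One common subsequence of length 9: 1 (L1 #3, L2 #1) → 0 (L1 #4, L2 #3) → 2 (L1 #5, L2 #4) → 1 (L1 #6, L2 #6) → 0 (L1 #7, L2 #8) → 0 (L1 #10, L2 #10) → 2 (L1 #12, L2 #11) → 0 (L1 #13, L2 #12) → 2 (L1 #14, L2 #14). The LCS DP gives dp[15][14] = 9, so this is optimal.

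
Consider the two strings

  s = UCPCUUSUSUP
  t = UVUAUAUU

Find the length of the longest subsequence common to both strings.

Match U (s #1, t #1) → U (s #5, t #3) → U (s #6, t #5) → U (s #8, t #7) → U (s #10, t #8) — 5 characters in the same relative order in both. Since dp[11][8] = 5, nothing longer is possible.

5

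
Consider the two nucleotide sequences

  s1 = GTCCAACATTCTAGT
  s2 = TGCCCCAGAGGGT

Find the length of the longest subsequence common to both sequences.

Match G at s1[1]=s2[2]; then C at s1[3]=s2[4]; then C at s1[4]=s2[5]; then C at s1[7]=s2[6]; then A at s1[8]=s2[7]; then A at s1[13]=s2[9]; then G at s1[14]=s2[12]; then T at s1[15]=s2[13] — 8 bases in the same relative order in both, and the DP table's final entry dp[15][13] is also 8, so no common subsequence is longer.

8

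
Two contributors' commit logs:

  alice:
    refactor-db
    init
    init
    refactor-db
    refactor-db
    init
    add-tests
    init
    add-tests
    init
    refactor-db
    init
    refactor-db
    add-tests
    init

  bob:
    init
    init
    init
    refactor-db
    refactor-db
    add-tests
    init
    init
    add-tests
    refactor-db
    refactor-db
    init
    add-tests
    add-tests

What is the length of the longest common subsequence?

10

One common subsequence of length 10: init (alice #2, bob #2), then init (alice #3, bob #3), then refactor-db (alice #4, bob #4), then refactor-db (alice #5, bob #5), then init (alice #6, bob #7), then init (alice #8, bob #8), then add-tests (alice #9, bob #9), then refactor-db (alice #11, bob #11), then init (alice #12, bob #12), then add-tests (alice #14, bob #14), and the DP table's final entry dp[15][14] is also 10, so no common subsequence is longer.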